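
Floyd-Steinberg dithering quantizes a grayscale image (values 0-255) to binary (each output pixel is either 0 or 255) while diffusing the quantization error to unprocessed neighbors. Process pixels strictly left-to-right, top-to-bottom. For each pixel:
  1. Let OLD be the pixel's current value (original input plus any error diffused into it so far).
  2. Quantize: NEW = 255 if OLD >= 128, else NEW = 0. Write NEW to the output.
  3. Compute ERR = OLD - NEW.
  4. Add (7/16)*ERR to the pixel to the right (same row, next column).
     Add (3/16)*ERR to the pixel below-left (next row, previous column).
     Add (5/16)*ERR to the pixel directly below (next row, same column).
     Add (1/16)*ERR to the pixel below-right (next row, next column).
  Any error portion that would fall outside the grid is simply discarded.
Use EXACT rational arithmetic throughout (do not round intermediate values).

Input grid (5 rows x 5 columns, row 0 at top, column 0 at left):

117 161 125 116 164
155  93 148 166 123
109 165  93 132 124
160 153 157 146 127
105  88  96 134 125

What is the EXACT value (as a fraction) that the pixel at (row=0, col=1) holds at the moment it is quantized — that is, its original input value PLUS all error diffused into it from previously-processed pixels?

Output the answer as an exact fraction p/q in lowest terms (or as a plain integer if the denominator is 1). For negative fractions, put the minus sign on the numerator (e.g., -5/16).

Answer: 3395/16

Derivation:
(0,0): OLD=117 → NEW=0, ERR=117
(0,1): OLD=3395/16 → NEW=255, ERR=-685/16
Target (0,1): original=161, with diffused error = 3395/16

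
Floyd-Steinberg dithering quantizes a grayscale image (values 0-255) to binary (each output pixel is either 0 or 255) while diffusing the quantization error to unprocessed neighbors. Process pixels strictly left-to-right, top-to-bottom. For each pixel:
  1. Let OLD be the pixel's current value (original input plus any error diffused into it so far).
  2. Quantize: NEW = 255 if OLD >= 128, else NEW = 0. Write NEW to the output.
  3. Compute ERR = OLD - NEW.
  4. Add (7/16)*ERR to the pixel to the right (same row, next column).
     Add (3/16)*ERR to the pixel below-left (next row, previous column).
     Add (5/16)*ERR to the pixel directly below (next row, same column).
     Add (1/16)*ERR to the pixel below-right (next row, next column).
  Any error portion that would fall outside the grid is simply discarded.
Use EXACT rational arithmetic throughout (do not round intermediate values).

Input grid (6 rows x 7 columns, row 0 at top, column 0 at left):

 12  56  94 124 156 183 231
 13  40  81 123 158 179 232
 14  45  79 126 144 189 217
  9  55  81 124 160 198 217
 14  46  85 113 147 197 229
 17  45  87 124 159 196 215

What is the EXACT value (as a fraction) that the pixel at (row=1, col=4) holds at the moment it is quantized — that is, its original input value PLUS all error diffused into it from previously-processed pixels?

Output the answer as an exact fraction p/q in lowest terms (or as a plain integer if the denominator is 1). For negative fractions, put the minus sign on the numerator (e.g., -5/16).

(0,0): OLD=12 → NEW=0, ERR=12
(0,1): OLD=245/4 → NEW=0, ERR=245/4
(0,2): OLD=7731/64 → NEW=0, ERR=7731/64
(0,3): OLD=181093/1024 → NEW=255, ERR=-80027/1024
(0,4): OLD=1995715/16384 → NEW=0, ERR=1995715/16384
(0,5): OLD=61942357/262144 → NEW=255, ERR=-4904363/262144
(0,6): OLD=934553683/4194304 → NEW=255, ERR=-134993837/4194304
(1,0): OLD=1807/64 → NEW=0, ERR=1807/64
(1,1): OLD=48585/512 → NEW=0, ERR=48585/512
(1,2): OLD=2448413/16384 → NEW=255, ERR=-1729507/16384
(1,3): OLD=5425321/65536 → NEW=0, ERR=5425321/65536
(1,4): OLD=939066219/4194304 → NEW=255, ERR=-130481301/4194304
Target (1,4): original=158, with diffused error = 939066219/4194304

Answer: 939066219/4194304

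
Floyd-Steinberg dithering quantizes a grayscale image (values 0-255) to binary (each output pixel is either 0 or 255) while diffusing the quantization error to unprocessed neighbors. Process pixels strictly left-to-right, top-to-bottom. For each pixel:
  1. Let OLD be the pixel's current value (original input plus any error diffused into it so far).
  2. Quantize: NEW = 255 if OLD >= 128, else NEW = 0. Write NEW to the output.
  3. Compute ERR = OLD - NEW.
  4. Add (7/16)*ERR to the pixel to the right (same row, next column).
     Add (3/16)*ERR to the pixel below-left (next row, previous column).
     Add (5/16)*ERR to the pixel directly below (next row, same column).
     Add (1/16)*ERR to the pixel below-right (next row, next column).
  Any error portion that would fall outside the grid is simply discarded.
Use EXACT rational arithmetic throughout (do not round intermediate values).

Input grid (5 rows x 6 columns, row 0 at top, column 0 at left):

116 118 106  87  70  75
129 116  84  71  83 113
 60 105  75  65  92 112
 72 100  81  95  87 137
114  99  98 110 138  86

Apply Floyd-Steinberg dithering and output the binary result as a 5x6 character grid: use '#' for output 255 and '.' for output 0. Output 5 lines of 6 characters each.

Answer: .#....
#.#.##
......
.#.##.
#.#.#.

Derivation:
(0,0): OLD=116 → NEW=0, ERR=116
(0,1): OLD=675/4 → NEW=255, ERR=-345/4
(0,2): OLD=4369/64 → NEW=0, ERR=4369/64
(0,3): OLD=119671/1024 → NEW=0, ERR=119671/1024
(0,4): OLD=1984577/16384 → NEW=0, ERR=1984577/16384
(0,5): OLD=33552839/262144 → NEW=0, ERR=33552839/262144
(1,0): OLD=9541/64 → NEW=255, ERR=-6779/64
(1,1): OLD=32131/512 → NEW=0, ERR=32131/512
(1,2): OLD=2446303/16384 → NEW=255, ERR=-1731617/16384
(1,3): OLD=5784195/65536 → NEW=0, ERR=5784195/65536
(1,4): OLD=800145145/4194304 → NEW=255, ERR=-269402375/4194304
(1,5): OLD=8889763839/67108864 → NEW=255, ERR=-8222996481/67108864
(2,0): OLD=316753/8192 → NEW=0, ERR=316753/8192
(2,1): OLD=30170347/262144 → NEW=0, ERR=30170347/262144
(2,2): OLD=473097281/4194304 → NEW=0, ERR=473097281/4194304
(2,3): OLD=4136599225/33554432 → NEW=0, ERR=4136599225/33554432
(2,4): OLD=116398473195/1073741824 → NEW=0, ERR=116398473195/1073741824
(2,5): OLD=2012127934493/17179869184 → NEW=0, ERR=2012127934493/17179869184
(3,0): OLD=443181409/4194304 → NEW=0, ERR=443181409/4194304
(3,1): OLD=6904126701/33554432 → NEW=255, ERR=-1652253459/33554432
(3,2): OLD=33558131495/268435456 → NEW=0, ERR=33558131495/268435456
(3,3): OLD=3703879453861/17179869184 → NEW=255, ERR=-676987188059/17179869184
(3,4): OLD=18320834024997/137438953472 → NEW=255, ERR=-16726099110363/137438953472
(3,5): OLD=279567614186763/2199023255552 → NEW=0, ERR=279567614186763/2199023255552
(4,0): OLD=73973779951/536870912 → NEW=255, ERR=-62928302609/536870912
(4,1): OLD=535801138947/8589934592 → NEW=0, ERR=535801138947/8589934592
(4,2): OLD=42300937568985/274877906944 → NEW=255, ERR=-27792928701735/274877906944
(4,3): OLD=169082572253277/4398046511104 → NEW=0, ERR=169082572253277/4398046511104
(4,4): OLD=9722385809609965/70368744177664 → NEW=255, ERR=-8221643955694355/70368744177664
(4,5): OLD=75442939823981403/1125899906842624 → NEW=0, ERR=75442939823981403/1125899906842624
Row 0: .#....
Row 1: #.#.##
Row 2: ......
Row 3: .#.##.
Row 4: #.#.#.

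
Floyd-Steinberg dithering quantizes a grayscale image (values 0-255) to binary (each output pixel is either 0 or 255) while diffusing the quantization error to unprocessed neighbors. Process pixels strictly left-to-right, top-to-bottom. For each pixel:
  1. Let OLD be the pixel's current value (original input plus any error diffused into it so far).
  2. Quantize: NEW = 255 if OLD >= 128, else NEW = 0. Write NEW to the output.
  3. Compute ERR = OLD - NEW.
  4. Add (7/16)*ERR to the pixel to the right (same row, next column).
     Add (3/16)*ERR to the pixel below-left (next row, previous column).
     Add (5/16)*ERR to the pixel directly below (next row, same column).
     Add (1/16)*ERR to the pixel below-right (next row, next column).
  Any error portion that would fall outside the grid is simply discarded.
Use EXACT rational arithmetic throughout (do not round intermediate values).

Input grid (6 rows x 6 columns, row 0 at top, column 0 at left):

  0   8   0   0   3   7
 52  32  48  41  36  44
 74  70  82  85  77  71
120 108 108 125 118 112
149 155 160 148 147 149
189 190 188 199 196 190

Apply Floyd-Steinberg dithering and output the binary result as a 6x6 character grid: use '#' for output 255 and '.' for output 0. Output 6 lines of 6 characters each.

Answer: ......
......
.#.#.#
#..#..
.##.##
#####.

Derivation:
(0,0): OLD=0 → NEW=0, ERR=0
(0,1): OLD=8 → NEW=0, ERR=8
(0,2): OLD=7/2 → NEW=0, ERR=7/2
(0,3): OLD=49/32 → NEW=0, ERR=49/32
(0,4): OLD=1879/512 → NEW=0, ERR=1879/512
(0,5): OLD=70497/8192 → NEW=0, ERR=70497/8192
(1,0): OLD=107/2 → NEW=0, ERR=107/2
(1,1): OLD=937/16 → NEW=0, ERR=937/16
(1,2): OLD=38657/512 → NEW=0, ERR=38657/512
(1,3): OLD=154455/2048 → NEW=0, ERR=154455/2048
(1,4): OLD=9417687/131072 → NEW=0, ERR=9417687/131072
(1,5): OLD=164319281/2097152 → NEW=0, ERR=164319281/2097152
(2,0): OLD=26035/256 → NEW=0, ERR=26035/256
(2,1): OLD=1231213/8192 → NEW=255, ERR=-857747/8192
(2,2): OLD=10169439/131072 → NEW=0, ERR=10169439/131072
(2,3): OLD=168509423/1048576 → NEW=255, ERR=-98877457/1048576
(2,4): OLD=2603941589/33554432 → NEW=0, ERR=2603941589/33554432
(2,5): OLD=71901896227/536870912 → NEW=255, ERR=-65000186333/536870912
(3,0): OLD=17320999/131072 → NEW=255, ERR=-16102361/131072
(3,1): OLD=44497183/1048576 → NEW=0, ERR=44497183/1048576
(3,2): OLD=1061886591/8388608 → NEW=0, ERR=1061886591/8388608
(3,3): OLD=91436496579/536870912 → NEW=255, ERR=-45465585981/536870912
(3,4): OLD=329021345063/4294967296 → NEW=0, ERR=329021345063/4294967296
(3,5): OLD=7733027879945/68719476736 → NEW=0, ERR=7733027879945/68719476736
(4,0): OLD=1989202293/16777216 → NEW=0, ERR=1989202293/16777216
(4,1): OLD=63401903709/268435456 → NEW=255, ERR=-5049137571/268435456
(4,2): OLD=1529891117599/8589934592 → NEW=255, ERR=-660542203361/8589934592
(4,3): OLD=15141422751411/137438953472 → NEW=0, ERR=15141422751411/137438953472
(4,4): OLD=516648770304635/2199023255552 → NEW=255, ERR=-44102159861125/2199023255552
(4,5): OLD=6339499711671549/35184372088832 → NEW=255, ERR=-2632515170980611/35184372088832
(5,0): OLD=955737589671/4294967296 → NEW=255, ERR=-139479070809/4294967296
(5,1): OLD=22389677120927/137438953472 → NEW=255, ERR=-12657256014433/137438953472
(5,2): OLD=157405656745873/1099511627776 → NEW=255, ERR=-122969808337007/1099511627776
(5,3): OLD=6190021265428559/35184372088832 → NEW=255, ERR=-2781993617223601/35184372088832
(5,4): OLD=5207170092033833/35184372088832 → NEW=255, ERR=-3764844790618327/35184372088832
(5,5): OLD=1042786987547499/8796093022208 → NEW=0, ERR=1042786987547499/8796093022208
Row 0: ......
Row 1: ......
Row 2: .#.#.#
Row 3: #..#..
Row 4: .##.##
Row 5: #####.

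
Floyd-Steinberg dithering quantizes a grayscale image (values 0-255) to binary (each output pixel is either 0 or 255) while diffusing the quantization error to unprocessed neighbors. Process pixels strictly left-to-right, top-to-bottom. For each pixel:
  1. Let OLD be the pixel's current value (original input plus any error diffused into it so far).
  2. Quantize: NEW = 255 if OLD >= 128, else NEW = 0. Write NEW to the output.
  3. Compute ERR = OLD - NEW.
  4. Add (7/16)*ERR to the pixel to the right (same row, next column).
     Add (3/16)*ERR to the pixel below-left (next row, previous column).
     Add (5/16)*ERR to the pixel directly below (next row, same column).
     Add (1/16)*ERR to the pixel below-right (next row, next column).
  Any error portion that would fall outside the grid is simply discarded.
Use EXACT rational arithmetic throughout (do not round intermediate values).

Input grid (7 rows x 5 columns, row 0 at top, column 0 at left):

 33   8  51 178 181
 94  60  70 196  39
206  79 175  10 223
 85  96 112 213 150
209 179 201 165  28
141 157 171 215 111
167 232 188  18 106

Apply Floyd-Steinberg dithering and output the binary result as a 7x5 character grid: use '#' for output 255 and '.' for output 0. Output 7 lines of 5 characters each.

Answer: ...##
..#..
#.#.#
.#.##
###..
.#.##
###..

Derivation:
(0,0): OLD=33 → NEW=0, ERR=33
(0,1): OLD=359/16 → NEW=0, ERR=359/16
(0,2): OLD=15569/256 → NEW=0, ERR=15569/256
(0,3): OLD=838071/4096 → NEW=255, ERR=-206409/4096
(0,4): OLD=10417153/65536 → NEW=255, ERR=-6294527/65536
(1,0): OLD=27781/256 → NEW=0, ERR=27781/256
(1,1): OLD=262051/2048 → NEW=0, ERR=262051/2048
(1,2): OLD=8974431/65536 → NEW=255, ERR=-7737249/65536
(1,3): OLD=29987379/262144 → NEW=0, ERR=29987379/262144
(1,4): OLD=234388793/4194304 → NEW=0, ERR=234388793/4194304
(2,0): OLD=8647601/32768 → NEW=255, ERR=291761/32768
(2,1): OLD=112750507/1048576 → NEW=0, ERR=112750507/1048576
(2,2): OLD=3600305089/16777216 → NEW=255, ERR=-677884991/16777216
(2,3): OLD=8367050675/268435456 → NEW=0, ERR=8367050675/268435456
(2,4): OLD=1122058551589/4294967296 → NEW=255, ERR=26841891109/4294967296
(3,0): OLD=1810996641/16777216 → NEW=0, ERR=1810996641/16777216
(3,1): OLD=22791273741/134217728 → NEW=255, ERR=-11434246899/134217728
(3,2): OLD=320691363103/4294967296 → NEW=0, ERR=320691363103/4294967296
(3,3): OLD=2182304907015/8589934592 → NEW=255, ERR=-8128413945/8589934592
(3,4): OLD=21095108655875/137438953472 → NEW=255, ERR=-13951824479485/137438953472
(4,0): OLD=486961207375/2147483648 → NEW=255, ERR=-60647122865/2147483648
(4,1): OLD=11047936341199/68719476736 → NEW=255, ERR=-6475530226481/68719476736
(4,2): OLD=195279018298881/1099511627776 → NEW=255, ERR=-85096446783999/1099511627776
(4,3): OLD=2049086586362575/17592186044416 → NEW=0, ERR=2049086586362575/17592186044416
(4,4): OLD=13279090793806633/281474976710656 → NEW=0, ERR=13279090793806633/281474976710656
(5,0): OLD=125901009178573/1099511627776 → NEW=0, ERR=125901009178573/1099511627776
(5,1): OLD=1419448593922983/8796093022208 → NEW=255, ERR=-823555126740057/8796093022208
(5,2): OLD=34284257521550047/281474976710656 → NEW=0, ERR=34284257521550047/281474976710656
(5,3): OLD=347560807862307281/1125899906842624 → NEW=255, ERR=60456331617438161/1125899906842624
(5,4): OLD=2819515913277904811/18014398509481984 → NEW=255, ERR=-1774155706640001109/18014398509481984
(6,0): OLD=26068535542262525/140737488355328 → NEW=255, ERR=-9819523988346115/140737488355328
(6,1): OLD=910676388349065171/4503599627370496 → NEW=255, ERR=-237741516630411309/4503599627370496
(6,2): OLD=14929193418959925313/72057594037927936 → NEW=255, ERR=-3445493060711698367/72057594037927936
(6,3): OLD=3467063221358367243/1152921504606846976 → NEW=0, ERR=3467063221358367243/1152921504606846976
(6,4): OLD=1473801771814177363981/18446744073709551616 → NEW=0, ERR=1473801771814177363981/18446744073709551616
Row 0: ...##
Row 1: ..#..
Row 2: #.#.#
Row 3: .#.##
Row 4: ###..
Row 5: .#.##
Row 6: ###..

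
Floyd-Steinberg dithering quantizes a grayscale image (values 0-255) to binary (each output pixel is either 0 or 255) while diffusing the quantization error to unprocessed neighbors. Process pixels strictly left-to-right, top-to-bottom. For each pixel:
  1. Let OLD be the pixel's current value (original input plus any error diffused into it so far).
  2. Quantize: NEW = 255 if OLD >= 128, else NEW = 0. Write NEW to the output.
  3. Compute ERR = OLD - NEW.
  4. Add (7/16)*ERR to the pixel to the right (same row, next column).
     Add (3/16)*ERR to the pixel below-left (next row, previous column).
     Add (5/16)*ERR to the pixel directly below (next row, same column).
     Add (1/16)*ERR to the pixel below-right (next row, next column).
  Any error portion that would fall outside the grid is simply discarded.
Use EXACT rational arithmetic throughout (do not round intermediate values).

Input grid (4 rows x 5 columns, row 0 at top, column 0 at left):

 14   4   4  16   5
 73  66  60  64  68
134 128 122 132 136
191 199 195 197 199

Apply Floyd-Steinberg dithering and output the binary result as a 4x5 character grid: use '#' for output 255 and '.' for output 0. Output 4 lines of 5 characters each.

(0,0): OLD=14 → NEW=0, ERR=14
(0,1): OLD=81/8 → NEW=0, ERR=81/8
(0,2): OLD=1079/128 → NEW=0, ERR=1079/128
(0,3): OLD=40321/2048 → NEW=0, ERR=40321/2048
(0,4): OLD=446087/32768 → NEW=0, ERR=446087/32768
(1,0): OLD=10147/128 → NEW=0, ERR=10147/128
(1,1): OLD=108853/1024 → NEW=0, ERR=108853/1024
(1,2): OLD=3718041/32768 → NEW=0, ERR=3718041/32768
(1,3): OLD=16105221/131072 → NEW=0, ERR=16105221/131072
(1,4): OLD=266845167/2097152 → NEW=0, ERR=266845167/2097152
(2,0): OLD=2927895/16384 → NEW=255, ERR=-1250025/16384
(2,1): OLD=80776749/524288 → NEW=255, ERR=-52916691/524288
(2,2): OLD=1199432007/8388608 → NEW=255, ERR=-939663033/8388608
(2,3): OLD=20446730085/134217728 → NEW=255, ERR=-13778790555/134217728
(2,4): OLD=297488441987/2147483648 → NEW=255, ERR=-250119888253/2147483648
(3,0): OLD=1243470055/8388608 → NEW=255, ERR=-895624985/8388608
(3,1): OLD=6373807899/67108864 → NEW=0, ERR=6373807899/67108864
(3,2): OLD=377936534745/2147483648 → NEW=255, ERR=-169671795495/2147483648
(3,3): OLD=435993655553/4294967296 → NEW=0, ERR=435993655553/4294967296
(3,4): OLD=13785011279045/68719476736 → NEW=255, ERR=-3738455288635/68719476736
Row 0: .....
Row 1: .....
Row 2: #####
Row 3: #.#.#

Answer: .....
.....
#####
#.#.#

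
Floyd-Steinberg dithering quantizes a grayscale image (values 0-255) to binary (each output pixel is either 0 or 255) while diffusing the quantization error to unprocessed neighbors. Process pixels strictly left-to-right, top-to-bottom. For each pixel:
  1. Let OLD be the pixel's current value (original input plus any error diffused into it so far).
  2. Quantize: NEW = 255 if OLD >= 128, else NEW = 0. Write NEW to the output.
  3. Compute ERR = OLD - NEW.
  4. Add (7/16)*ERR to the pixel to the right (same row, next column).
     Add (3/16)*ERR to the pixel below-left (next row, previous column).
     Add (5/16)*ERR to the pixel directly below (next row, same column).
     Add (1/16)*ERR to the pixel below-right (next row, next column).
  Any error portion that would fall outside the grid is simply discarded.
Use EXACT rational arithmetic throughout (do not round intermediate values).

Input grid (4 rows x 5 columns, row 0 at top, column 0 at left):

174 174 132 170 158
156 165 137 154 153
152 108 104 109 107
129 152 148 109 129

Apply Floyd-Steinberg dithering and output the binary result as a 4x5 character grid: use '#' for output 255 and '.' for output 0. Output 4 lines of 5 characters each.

(0,0): OLD=174 → NEW=255, ERR=-81
(0,1): OLD=2217/16 → NEW=255, ERR=-1863/16
(0,2): OLD=20751/256 → NEW=0, ERR=20751/256
(0,3): OLD=841577/4096 → NEW=255, ERR=-202903/4096
(0,4): OLD=8934367/65536 → NEW=255, ERR=-7777313/65536
(1,0): OLD=27867/256 → NEW=0, ERR=27867/256
(1,1): OLD=381693/2048 → NEW=255, ERR=-140547/2048
(1,2): OLD=7585217/65536 → NEW=0, ERR=7585217/65536
(1,3): OLD=45081325/262144 → NEW=255, ERR=-21765395/262144
(1,4): OLD=320838695/4194304 → NEW=0, ERR=320838695/4194304
(2,0): OLD=5673775/32768 → NEW=255, ERR=-2682065/32768
(2,1): OLD=83099381/1048576 → NEW=0, ERR=83099381/1048576
(2,2): OLD=2600198687/16777216 → NEW=255, ERR=-1677991393/16777216
(2,3): OLD=16340478445/268435456 → NEW=0, ERR=16340478445/268435456
(2,4): OLD=654325467707/4294967296 → NEW=255, ERR=-440891192773/4294967296
(3,0): OLD=1984428607/16777216 → NEW=0, ERR=1984428607/16777216
(3,1): OLD=27466974291/134217728 → NEW=255, ERR=-6758546349/134217728
(3,2): OLD=477091076353/4294967296 → NEW=0, ERR=477091076353/4294967296
(3,3): OLD=1298132424921/8589934592 → NEW=255, ERR=-892300896039/8589934592
(3,4): OLD=7597502108125/137438953472 → NEW=0, ERR=7597502108125/137438953472
Row 0: ##.##
Row 1: .#.#.
Row 2: #.#.#
Row 3: .#.#.

Answer: ##.##
.#.#.
#.#.#
.#.#.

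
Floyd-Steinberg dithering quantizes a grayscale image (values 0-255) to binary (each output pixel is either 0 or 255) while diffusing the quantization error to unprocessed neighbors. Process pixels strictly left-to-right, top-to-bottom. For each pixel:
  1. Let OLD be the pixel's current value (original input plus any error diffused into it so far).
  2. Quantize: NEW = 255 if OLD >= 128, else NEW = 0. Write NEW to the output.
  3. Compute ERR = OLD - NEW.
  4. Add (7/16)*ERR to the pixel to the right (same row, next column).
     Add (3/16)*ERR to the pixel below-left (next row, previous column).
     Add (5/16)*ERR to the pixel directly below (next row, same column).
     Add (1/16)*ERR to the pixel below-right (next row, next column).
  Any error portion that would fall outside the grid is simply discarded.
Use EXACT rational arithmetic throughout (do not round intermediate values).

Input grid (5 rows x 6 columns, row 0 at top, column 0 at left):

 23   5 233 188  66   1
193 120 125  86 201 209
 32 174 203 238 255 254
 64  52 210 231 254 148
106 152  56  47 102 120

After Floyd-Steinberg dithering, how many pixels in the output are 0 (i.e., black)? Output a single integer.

(0,0): OLD=23 → NEW=0, ERR=23
(0,1): OLD=241/16 → NEW=0, ERR=241/16
(0,2): OLD=61335/256 → NEW=255, ERR=-3945/256
(0,3): OLD=742433/4096 → NEW=255, ERR=-302047/4096
(0,4): OLD=2211047/65536 → NEW=0, ERR=2211047/65536
(0,5): OLD=16525905/1048576 → NEW=0, ERR=16525905/1048576
(1,0): OLD=51971/256 → NEW=255, ERR=-13309/256
(1,1): OLD=205845/2048 → NEW=0, ERR=205845/2048
(1,2): OLD=9913785/65536 → NEW=255, ERR=-6797895/65536
(1,3): OLD=6012933/262144 → NEW=0, ERR=6012933/262144
(1,4): OLD=3689719983/16777216 → NEW=255, ERR=-588470097/16777216
(1,5): OLD=53871820057/268435456 → NEW=255, ERR=-14579221223/268435456
(2,0): OLD=1133751/32768 → NEW=0, ERR=1133751/32768
(2,1): OLD=207459149/1048576 → NEW=255, ERR=-59927731/1048576
(2,2): OLD=2619996967/16777216 → NEW=255, ERR=-1658193113/16777216
(2,3): OLD=25349376943/134217728 → NEW=255, ERR=-8876143697/134217728
(2,4): OLD=886292620685/4294967296 → NEW=255, ERR=-208924039795/4294967296
(2,5): OLD=14675292769707/68719476736 → NEW=255, ERR=-2848173797973/68719476736
(3,0): OLD=1075358791/16777216 → NEW=0, ERR=1075358791/16777216
(3,1): OLD=6148918971/134217728 → NEW=0, ERR=6148918971/134217728
(3,2): OLD=196693546849/1073741824 → NEW=255, ERR=-77110618271/1073741824
(3,3): OLD=11243649266595/68719476736 → NEW=255, ERR=-6279817301085/68719476736
(3,4): OLD=102757101098563/549755813888 → NEW=255, ERR=-37430631442877/549755813888
(3,5): OLD=899138118173965/8796093022208 → NEW=0, ERR=899138118173965/8796093022208
(4,0): OLD=289094375241/2147483648 → NEW=255, ERR=-258513954999/2147483648
(4,1): OLD=3579978280245/34359738368 → NEW=0, ERR=3579978280245/34359738368
(4,2): OLD=71325743842063/1099511627776 → NEW=0, ERR=71325743842063/1099511627776
(4,3): OLD=520182505128427/17592186044416 → NEW=0, ERR=520182505128427/17592186044416
(4,4): OLD=30150019609491611/281474976710656 → NEW=0, ERR=30150019609491611/281474976710656
(4,5): OLD=876179708159982173/4503599627370496 → NEW=255, ERR=-272238196819494307/4503599627370496
Output grid:
  Row 0: ..##..  (4 black, running=4)
  Row 1: #.#.##  (2 black, running=6)
  Row 2: .#####  (1 black, running=7)
  Row 3: ..###.  (3 black, running=10)
  Row 4: #....#  (4 black, running=14)

Answer: 14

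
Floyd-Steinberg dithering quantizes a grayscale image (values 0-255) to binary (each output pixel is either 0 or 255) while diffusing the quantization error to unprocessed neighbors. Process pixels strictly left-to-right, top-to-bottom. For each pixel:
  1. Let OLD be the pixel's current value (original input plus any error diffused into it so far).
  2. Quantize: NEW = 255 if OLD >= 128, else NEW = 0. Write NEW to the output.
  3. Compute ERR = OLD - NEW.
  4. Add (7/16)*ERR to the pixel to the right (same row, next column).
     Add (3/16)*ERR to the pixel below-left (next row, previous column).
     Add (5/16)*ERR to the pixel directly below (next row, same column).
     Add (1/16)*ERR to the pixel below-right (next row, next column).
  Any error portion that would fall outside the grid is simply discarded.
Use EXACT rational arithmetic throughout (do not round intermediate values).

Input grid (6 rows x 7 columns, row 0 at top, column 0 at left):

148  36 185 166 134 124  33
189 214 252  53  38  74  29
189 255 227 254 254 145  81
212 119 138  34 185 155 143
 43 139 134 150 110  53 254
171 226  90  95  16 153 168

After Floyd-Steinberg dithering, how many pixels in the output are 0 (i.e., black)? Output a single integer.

Answer: 18

Derivation:
(0,0): OLD=148 → NEW=255, ERR=-107
(0,1): OLD=-173/16 → NEW=0, ERR=-173/16
(0,2): OLD=46149/256 → NEW=255, ERR=-19131/256
(0,3): OLD=546019/4096 → NEW=255, ERR=-498461/4096
(0,4): OLD=5292597/65536 → NEW=0, ERR=5292597/65536
(0,5): OLD=167071603/1048576 → NEW=255, ERR=-100315277/1048576
(0,6): OLD=-148558811/16777216 → NEW=0, ERR=-148558811/16777216
(1,0): OLD=39305/256 → NEW=255, ERR=-25975/256
(1,1): OLD=298047/2048 → NEW=255, ERR=-224193/2048
(1,2): OLD=10306219/65536 → NEW=255, ERR=-6405461/65536
(1,3): OLD=-4540081/262144 → NEW=0, ERR=-4540081/262144
(1,4): OLD=505267853/16777216 → NEW=0, ERR=505267853/16777216
(1,5): OLD=8142552477/134217728 → NEW=0, ERR=8142552477/134217728
(1,6): OLD=100492185235/2147483648 → NEW=0, ERR=100492185235/2147483648
(2,0): OLD=4481573/32768 → NEW=255, ERR=-3874267/32768
(2,1): OLD=151410279/1048576 → NEW=255, ERR=-115976601/1048576
(2,2): OLD=2314887157/16777216 → NEW=255, ERR=-1963302923/16777216
(2,3): OLD=26431332493/134217728 → NEW=255, ERR=-7794188147/134217728
(2,4): OLD=266607689821/1073741824 → NEW=255, ERR=-7196475299/1073741824
(2,5): OLD=5898966448223/34359738368 → NEW=255, ERR=-2862766835617/34359738368
(2,6): OLD=34614721328521/549755813888 → NEW=0, ERR=34614721328521/549755813888
(3,0): OLD=2588957269/16777216 → NEW=255, ERR=-1689232811/16777216
(3,1): OLD=1483764017/134217728 → NEW=0, ERR=1483764017/134217728
(3,2): OLD=94989702627/1073741824 → NEW=0, ERR=94989702627/1073741824
(3,3): OLD=197508782949/4294967296 → NEW=0, ERR=197508782949/4294967296
(3,4): OLD=101030268694101/549755813888 → NEW=255, ERR=-39157463847339/549755813888
(3,5): OLD=480215196646991/4398046511104 → NEW=0, ERR=480215196646991/4398046511104
(3,6): OLD=14442391492116753/70368744177664 → NEW=255, ERR=-3501638273187567/70368744177664
(4,0): OLD=29223776475/2147483648 → NEW=0, ERR=29223776475/2147483648
(4,1): OLD=5452987605791/34359738368 → NEW=255, ERR=-3308745678049/34359738368
(4,2): OLD=70824466114097/549755813888 → NEW=255, ERR=-69363266427343/549755813888
(4,3): OLD=445719522815083/4398046511104 → NEW=0, ERR=445719522815083/4398046511104
(4,4): OLD=5468597274517905/35184372088832 → NEW=255, ERR=-3503417608134255/35184372088832
(4,5): OLD=33524994088516689/1125899906842624 → NEW=0, ERR=33524994088516689/1125899906842624
(4,6): OLD=4653136208514665095/18014398509481984 → NEW=255, ERR=59464588596759175/18014398509481984
(5,0): OLD=86419909258701/549755813888 → NEW=255, ERR=-53767823282739/549755813888
(5,1): OLD=573117046645743/4398046511104 → NEW=255, ERR=-548384813685777/4398046511104
(5,2): OLD=316800872375289/35184372088832 → NEW=0, ERR=316800872375289/35184372088832
(5,3): OLD=29288565359251133/281474976710656 → NEW=0, ERR=29288565359251133/281474976710656
(5,4): OLD=762442569015473983/18014398509481984 → NEW=0, ERR=762442569015473983/18014398509481984
(5,5): OLD=25251494505913544399/144115188075855872 → NEW=255, ERR=-11497878453429702961/144115188075855872
(5,6): OLD=313566259161093166401/2305843009213693952 → NEW=255, ERR=-274423708188398791359/2305843009213693952
Output grid:
  Row 0: #.##.#.  (3 black, running=3)
  Row 1: ###....  (4 black, running=7)
  Row 2: ######.  (1 black, running=8)
  Row 3: #...#.#  (4 black, running=12)
  Row 4: .##.#.#  (3 black, running=15)
  Row 5: ##...##  (3 black, running=18)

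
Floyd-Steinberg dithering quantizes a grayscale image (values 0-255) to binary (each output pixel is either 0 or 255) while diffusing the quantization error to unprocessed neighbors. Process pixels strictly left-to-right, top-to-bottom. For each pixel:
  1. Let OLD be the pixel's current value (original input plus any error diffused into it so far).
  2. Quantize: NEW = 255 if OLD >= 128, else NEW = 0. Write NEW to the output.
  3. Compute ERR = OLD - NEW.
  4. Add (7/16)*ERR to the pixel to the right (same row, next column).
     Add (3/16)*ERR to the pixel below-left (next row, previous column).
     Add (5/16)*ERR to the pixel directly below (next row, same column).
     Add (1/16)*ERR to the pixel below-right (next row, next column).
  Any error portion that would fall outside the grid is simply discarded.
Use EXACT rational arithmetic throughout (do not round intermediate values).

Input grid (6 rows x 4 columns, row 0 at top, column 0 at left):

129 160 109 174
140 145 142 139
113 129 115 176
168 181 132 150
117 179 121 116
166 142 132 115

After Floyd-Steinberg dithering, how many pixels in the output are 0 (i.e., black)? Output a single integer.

(0,0): OLD=129 → NEW=255, ERR=-126
(0,1): OLD=839/8 → NEW=0, ERR=839/8
(0,2): OLD=19825/128 → NEW=255, ERR=-12815/128
(0,3): OLD=266647/2048 → NEW=255, ERR=-255593/2048
(1,0): OLD=15397/128 → NEW=0, ERR=15397/128
(1,1): OLD=208643/1024 → NEW=255, ERR=-52477/1024
(1,2): OLD=2341183/32768 → NEW=0, ERR=2341183/32768
(1,3): OLD=65536233/524288 → NEW=0, ERR=65536233/524288
(2,0): OLD=2309841/16384 → NEW=255, ERR=-1868079/16384
(2,1): OLD=44048907/524288 → NEW=0, ERR=44048907/524288
(2,2): OLD=203758423/1048576 → NEW=255, ERR=-63628457/1048576
(2,3): OLD=3237671003/16777216 → NEW=255, ERR=-1040519077/16777216
(3,0): OLD=1242540225/8388608 → NEW=255, ERR=-896554815/8388608
(3,1): OLD=19057898207/134217728 → NEW=255, ERR=-15167622433/134217728
(3,2): OLD=122876334369/2147483648 → NEW=0, ERR=122876334369/2147483648
(3,3): OLD=5217851806567/34359738368 → NEW=255, ERR=-3543881477273/34359738368
(4,0): OLD=134028334317/2147483648 → NEW=0, ERR=134028334317/2147483648
(4,1): OLD=3007146341959/17179869184 → NEW=255, ERR=-1373720299961/17179869184
(4,2): OLD=42603920255847/549755813888 → NEW=0, ERR=42603920255847/549755813888
(4,3): OLD=1066520055783681/8796093022208 → NEW=0, ERR=1066520055783681/8796093022208
(5,0): OLD=46869705025501/274877906944 → NEW=255, ERR=-23224161245219/274877906944
(5,1): OLD=866234718079403/8796093022208 → NEW=0, ERR=866234718079403/8796093022208
(5,2): OLD=954547515115559/4398046511104 → NEW=255, ERR=-166954345215961/4398046511104
(5,3): OLD=19861713330851223/140737488355328 → NEW=255, ERR=-16026346199757417/140737488355328
Output grid:
  Row 0: #.##  (1 black, running=1)
  Row 1: .#..  (3 black, running=4)
  Row 2: #.##  (1 black, running=5)
  Row 3: ##.#  (1 black, running=6)
  Row 4: .#..  (3 black, running=9)
  Row 5: #.##  (1 black, running=10)

Answer: 10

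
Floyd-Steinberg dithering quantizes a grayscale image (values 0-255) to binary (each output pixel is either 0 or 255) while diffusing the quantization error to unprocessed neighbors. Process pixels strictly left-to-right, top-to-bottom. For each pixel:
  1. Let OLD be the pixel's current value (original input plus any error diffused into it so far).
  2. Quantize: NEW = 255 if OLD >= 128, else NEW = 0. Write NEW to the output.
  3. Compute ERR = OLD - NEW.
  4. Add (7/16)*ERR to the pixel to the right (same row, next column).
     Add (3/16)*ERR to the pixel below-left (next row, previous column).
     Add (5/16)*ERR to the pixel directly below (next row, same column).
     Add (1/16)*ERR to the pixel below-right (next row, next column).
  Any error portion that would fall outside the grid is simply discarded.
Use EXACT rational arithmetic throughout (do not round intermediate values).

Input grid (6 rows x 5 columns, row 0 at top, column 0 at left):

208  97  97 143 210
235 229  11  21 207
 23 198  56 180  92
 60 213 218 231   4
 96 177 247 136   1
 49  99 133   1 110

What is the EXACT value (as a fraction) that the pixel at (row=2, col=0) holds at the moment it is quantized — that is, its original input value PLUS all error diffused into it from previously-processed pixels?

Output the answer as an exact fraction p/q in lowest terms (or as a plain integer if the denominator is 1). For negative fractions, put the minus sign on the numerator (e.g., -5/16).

Answer: 315985/32768

Derivation:
(0,0): OLD=208 → NEW=255, ERR=-47
(0,1): OLD=1223/16 → NEW=0, ERR=1223/16
(0,2): OLD=33393/256 → NEW=255, ERR=-31887/256
(0,3): OLD=362519/4096 → NEW=0, ERR=362519/4096
(0,4): OLD=16300193/65536 → NEW=255, ERR=-411487/65536
(1,0): OLD=60069/256 → NEW=255, ERR=-5211/256
(1,1): OLD=445827/2048 → NEW=255, ERR=-76413/2048
(1,2): OLD=-1499201/65536 → NEW=0, ERR=-1499201/65536
(1,3): OLD=7782419/262144 → NEW=0, ERR=7782419/262144
(1,4): OLD=937669337/4194304 → NEW=255, ERR=-131878183/4194304
(2,0): OLD=315985/32768 → NEW=0, ERR=315985/32768
Target (2,0): original=23, with diffused error = 315985/32768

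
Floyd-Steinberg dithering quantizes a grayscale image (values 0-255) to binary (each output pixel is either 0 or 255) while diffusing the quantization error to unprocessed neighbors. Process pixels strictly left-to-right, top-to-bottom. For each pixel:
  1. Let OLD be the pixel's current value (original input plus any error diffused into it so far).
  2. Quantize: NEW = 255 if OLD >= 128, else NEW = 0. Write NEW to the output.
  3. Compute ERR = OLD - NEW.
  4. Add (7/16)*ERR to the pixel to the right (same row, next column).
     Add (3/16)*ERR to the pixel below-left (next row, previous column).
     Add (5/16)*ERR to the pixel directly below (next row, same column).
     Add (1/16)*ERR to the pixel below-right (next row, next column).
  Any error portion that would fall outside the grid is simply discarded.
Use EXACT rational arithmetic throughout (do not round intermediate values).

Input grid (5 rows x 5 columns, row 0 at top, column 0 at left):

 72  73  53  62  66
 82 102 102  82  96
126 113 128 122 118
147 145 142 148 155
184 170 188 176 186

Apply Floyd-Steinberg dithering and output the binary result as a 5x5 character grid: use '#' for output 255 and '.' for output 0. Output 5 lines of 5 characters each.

Answer: .....
.##.#
#..#.
.##.#
##.##

Derivation:
(0,0): OLD=72 → NEW=0, ERR=72
(0,1): OLD=209/2 → NEW=0, ERR=209/2
(0,2): OLD=3159/32 → NEW=0, ERR=3159/32
(0,3): OLD=53857/512 → NEW=0, ERR=53857/512
(0,4): OLD=917671/8192 → NEW=0, ERR=917671/8192
(1,0): OLD=3971/32 → NEW=0, ERR=3971/32
(1,1): OLD=54261/256 → NEW=255, ERR=-11019/256
(1,2): OLD=1149113/8192 → NEW=255, ERR=-939847/8192
(1,3): OLD=3009813/32768 → NEW=0, ERR=3009813/32768
(1,4): OLD=93200607/524288 → NEW=255, ERR=-40492833/524288
(2,0): OLD=641879/4096 → NEW=255, ERR=-402601/4096
(2,1): OLD=5608717/131072 → NEW=0, ERR=5608717/131072
(2,2): OLD=262984743/2097152 → NEW=0, ERR=262984743/2097152
(2,3): OLD=6171159237/33554432 → NEW=255, ERR=-2385220923/33554432
(2,4): OLD=36778563107/536870912 → NEW=0, ERR=36778563107/536870912
(3,0): OLD=260691335/2097152 → NEW=0, ERR=260691335/2097152
(3,1): OLD=3860875931/16777216 → NEW=255, ERR=-417314149/16777216
(3,2): OLD=85712219641/536870912 → NEW=255, ERR=-51189862919/536870912
(3,3): OLD=112477923609/1073741824 → NEW=0, ERR=112477923609/1073741824
(3,4): OLD=3741683750317/17179869184 → NEW=255, ERR=-639182891603/17179869184
(4,0): OLD=58567834857/268435456 → NEW=255, ERR=-9883206423/268435456
(4,1): OLD=1168321119881/8589934592 → NEW=255, ERR=-1022112201079/8589934592
(4,2): OLD=17074354133991/137438953472 → NEW=0, ERR=17074354133991/137438953472
(4,3): OLD=550089448719113/2199023255552 → NEW=255, ERR=-10661481446647/2199023255552
(4,4): OLD=6290940575321535/35184372088832 → NEW=255, ERR=-2681074307330625/35184372088832
Row 0: .....
Row 1: .##.#
Row 2: #..#.
Row 3: .##.#
Row 4: ##.##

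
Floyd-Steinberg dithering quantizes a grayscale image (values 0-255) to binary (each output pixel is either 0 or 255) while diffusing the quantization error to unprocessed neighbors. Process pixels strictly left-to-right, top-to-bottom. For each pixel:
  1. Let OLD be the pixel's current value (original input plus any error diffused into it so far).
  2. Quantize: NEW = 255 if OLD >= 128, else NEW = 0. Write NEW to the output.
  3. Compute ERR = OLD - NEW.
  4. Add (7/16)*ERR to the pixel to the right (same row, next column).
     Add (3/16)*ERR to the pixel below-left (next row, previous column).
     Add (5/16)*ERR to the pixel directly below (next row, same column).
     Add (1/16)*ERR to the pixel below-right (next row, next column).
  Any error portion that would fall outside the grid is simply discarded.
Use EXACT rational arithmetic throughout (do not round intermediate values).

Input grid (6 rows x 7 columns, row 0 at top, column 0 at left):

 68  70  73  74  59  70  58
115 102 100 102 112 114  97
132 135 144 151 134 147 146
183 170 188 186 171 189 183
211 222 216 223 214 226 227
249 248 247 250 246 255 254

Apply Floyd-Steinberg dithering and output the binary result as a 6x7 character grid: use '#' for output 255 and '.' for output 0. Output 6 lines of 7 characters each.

Answer: .......
#.###.#
.#.#.#.
###.###
#######
#######

Derivation:
(0,0): OLD=68 → NEW=0, ERR=68
(0,1): OLD=399/4 → NEW=0, ERR=399/4
(0,2): OLD=7465/64 → NEW=0, ERR=7465/64
(0,3): OLD=128031/1024 → NEW=0, ERR=128031/1024
(0,4): OLD=1862873/16384 → NEW=0, ERR=1862873/16384
(0,5): OLD=31390191/262144 → NEW=0, ERR=31390191/262144
(0,6): OLD=463000969/4194304 → NEW=0, ERR=463000969/4194304
(1,0): OLD=9917/64 → NEW=255, ERR=-6403/64
(1,1): OLD=59147/512 → NEW=0, ERR=59147/512
(1,2): OLD=3549895/16384 → NEW=255, ERR=-628025/16384
(1,3): OLD=10021163/65536 → NEW=255, ERR=-6690517/65536
(1,4): OLD=558403921/4194304 → NEW=255, ERR=-511143599/4194304
(1,5): OLD=4224759489/33554432 → NEW=0, ERR=4224759489/33554432
(1,6): OLD=104187778095/536870912 → NEW=255, ERR=-32714304465/536870912
(2,0): OLD=1002665/8192 → NEW=0, ERR=1002665/8192
(2,1): OLD=55367027/262144 → NEW=255, ERR=-11479693/262144
(2,2): OLD=423376985/4194304 → NEW=0, ERR=423376985/4194304
(2,3): OLD=4630953361/33554432 → NEW=255, ERR=-3925426799/33554432
(2,4): OLD=16632852209/268435456 → NEW=0, ERR=16632852209/268435456
(2,5): OLD=1669991781003/8589934592 → NEW=255, ERR=-520441539957/8589934592
(2,6): OLD=14887390499197/137438953472 → NEW=0, ERR=14887390499197/137438953472
(3,0): OLD=893544953/4194304 → NEW=255, ERR=-176002567/4194304
(3,1): OLD=5520804453/33554432 → NEW=255, ERR=-3035575707/33554432
(3,2): OLD=41686049903/268435456 → NEW=255, ERR=-26764991377/268435456
(3,3): OLD=132871647281/1073741824 → NEW=0, ERR=132871647281/1073741824
(3,4): OLD=31037895764473/137438953472 → NEW=255, ERR=-4009037370887/137438953472
(3,5): OLD=199547501167579/1099511627776 → NEW=255, ERR=-80827963915301/1099511627776
(3,6): OLD=3182453401574405/17592186044416 → NEW=255, ERR=-1303554039751675/17592186044416
(4,0): OLD=97132932631/536870912 → NEW=255, ERR=-39769149929/536870912
(4,1): OLD=1202617096523/8589934592 → NEW=255, ERR=-987816224437/8589934592
(4,2): OLD=20901513912325/137438953472 → NEW=255, ERR=-14145419223035/137438953472
(4,3): OLD=225335658994503/1099511627776 → NEW=255, ERR=-55039806088377/1099511627776
(4,4): OLD=1556332175560373/8796093022208 → NEW=255, ERR=-686671545102667/8796093022208
(4,5): OLD=43109887089218277/281474976710656 → NEW=255, ERR=-28666231971999003/281474976710656
(4,6): OLD=696677209666658515/4503599627370496 → NEW=255, ERR=-451740695312817965/4503599627370496
(5,0): OLD=28077318746897/137438953472 → NEW=255, ERR=-6969614388463/137438953472
(5,1): OLD=182464004325883/1099511627776 → NEW=255, ERR=-97911460756997/1099511627776
(5,2): OLD=1401256531878653/8796093022208 → NEW=255, ERR=-841747188784387/8796093022208
(5,3): OLD=12062614029111985/70368744177664 → NEW=255, ERR=-5881415736192335/70368744177664
(5,4): OLD=733249534228708395/4503599627370496 → NEW=255, ERR=-415168370750768085/4503599627370496
(5,5): OLD=5734205704812653723/36028797018963968 → NEW=255, ERR=-3453137535023158117/36028797018963968
(5,6): OLD=100510162834978868149/576460752303423488 → NEW=255, ERR=-46487329002394121291/576460752303423488
Row 0: .......
Row 1: #.###.#
Row 2: .#.#.#.
Row 3: ###.###
Row 4: #######
Row 5: #######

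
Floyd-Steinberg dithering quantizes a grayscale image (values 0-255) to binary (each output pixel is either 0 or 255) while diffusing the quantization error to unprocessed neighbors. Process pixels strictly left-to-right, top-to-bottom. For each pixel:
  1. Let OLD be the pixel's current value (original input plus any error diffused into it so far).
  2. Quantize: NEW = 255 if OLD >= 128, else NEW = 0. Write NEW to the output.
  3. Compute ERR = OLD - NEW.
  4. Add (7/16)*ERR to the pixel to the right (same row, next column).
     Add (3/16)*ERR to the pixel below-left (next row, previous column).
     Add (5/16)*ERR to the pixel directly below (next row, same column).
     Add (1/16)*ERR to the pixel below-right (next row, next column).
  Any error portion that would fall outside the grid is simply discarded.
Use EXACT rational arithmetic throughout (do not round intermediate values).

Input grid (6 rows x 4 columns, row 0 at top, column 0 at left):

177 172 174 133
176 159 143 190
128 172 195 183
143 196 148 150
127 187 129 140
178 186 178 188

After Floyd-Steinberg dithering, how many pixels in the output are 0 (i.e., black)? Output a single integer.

(0,0): OLD=177 → NEW=255, ERR=-78
(0,1): OLD=1103/8 → NEW=255, ERR=-937/8
(0,2): OLD=15713/128 → NEW=0, ERR=15713/128
(0,3): OLD=382375/2048 → NEW=255, ERR=-139865/2048
(1,0): OLD=16597/128 → NEW=255, ERR=-16043/128
(1,1): OLD=87763/1024 → NEW=0, ERR=87763/1024
(1,2): OLD=6512079/32768 → NEW=255, ERR=-1843761/32768
(1,3): OLD=79541721/524288 → NEW=255, ERR=-54151719/524288
(2,0): OLD=1718721/16384 → NEW=0, ERR=1718721/16384
(2,1): OLD=118643419/524288 → NEW=255, ERR=-15050021/524288
(2,2): OLD=158175879/1048576 → NEW=255, ERR=-109211001/1048576
(2,3): OLD=1705235979/16777216 → NEW=0, ERR=1705235979/16777216
(3,0): OLD=1429416241/8388608 → NEW=255, ERR=-709678799/8388608
(3,1): OLD=18393842543/134217728 → NEW=255, ERR=-15831678097/134217728
(3,2): OLD=174183650705/2147483648 → NEW=0, ERR=174183650705/2147483648
(3,3): OLD=7240933206647/34359738368 → NEW=255, ERR=-1520800077193/34359738368
(4,0): OLD=168461085085/2147483648 → NEW=0, ERR=168461085085/2147483648
(4,1): OLD=3339418801111/17179869184 → NEW=255, ERR=-1041447840809/17179869184
(4,2): OLD=61657612452215/549755813888 → NEW=0, ERR=61657612452215/549755813888
(4,3): OLD=1585983318679665/8796093022208 → NEW=255, ERR=-657020401983375/8796093022208
(5,0): OLD=52542367317005/274877906944 → NEW=255, ERR=-17551498953715/274877906944
(5,1): OLD=1451819537387643/8796093022208 → NEW=255, ERR=-791184183275397/8796093022208
(5,2): OLD=685665941876671/4398046511104 → NEW=255, ERR=-435835918454849/4398046511104
(5,3): OLD=18058364741752343/140737488355328 → NEW=255, ERR=-17829694788856297/140737488355328
Output grid:
  Row 0: ##.#  (1 black, running=1)
  Row 1: #.##  (1 black, running=2)
  Row 2: .##.  (2 black, running=4)
  Row 3: ##.#  (1 black, running=5)
  Row 4: .#.#  (2 black, running=7)
  Row 5: ####  (0 black, running=7)

Answer: 7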